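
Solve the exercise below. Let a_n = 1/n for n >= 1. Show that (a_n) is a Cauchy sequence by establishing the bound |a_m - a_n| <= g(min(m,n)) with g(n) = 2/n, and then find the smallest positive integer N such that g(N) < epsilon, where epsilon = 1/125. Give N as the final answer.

For any m, n >= 1, by the triangle inequality:
|a_m - a_n| = |1/m - 1/n| <= 1/m + 1/n <= 2/min(m,n).
So g(n) = 2/n bounds the Cauchy difference. Since g(n) -> 0, (a_n) is Cauchy.
Now solve g(N) < 1/125: 2/N < 1/125 <=> N > 2 / (1/125) = 250.
The smallest integer strictly greater than 250 is N = 251.
Check: g(251) = 2/251 = 2/251 < 1/125; g(250) = 1/125 >= 1/125. So N = 251.

251


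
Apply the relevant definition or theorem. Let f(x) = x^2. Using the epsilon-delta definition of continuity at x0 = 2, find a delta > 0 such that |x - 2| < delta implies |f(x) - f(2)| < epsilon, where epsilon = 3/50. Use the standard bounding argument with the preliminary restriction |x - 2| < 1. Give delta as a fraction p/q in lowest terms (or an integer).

Factor: |x^2 - (2)^2| = |x - 2| * |x + 2|.
Impose |x - 2| < 1 first. Then |x + 2| = |(x - 2) + 2*(2)| <= |x - 2| + 2*|2| < 1 + 4 = 5.
So |x^2 - (2)^2| < delta * 5.
We need delta * 5 <= 3/50, i.e. delta <= 3/50/5 = 3/250.
Since 3/250 < 1, this is tighter than 1; take delta = 3/250.
So delta = 3/250 works.

3/250


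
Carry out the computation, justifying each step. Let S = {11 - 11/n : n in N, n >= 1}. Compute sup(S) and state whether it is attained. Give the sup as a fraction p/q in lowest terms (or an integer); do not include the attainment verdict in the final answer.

Analysis:
- Values: 0, 11/2, 22/3, 33/4, ... strictly increasing.
- Minimum is 0 (n=1); inf = 0 (attained).
- 11 - 11/n -> 11 from below; sup = 11, not attained.
Conclusion: sup(S) = 11, not attained in S.

11


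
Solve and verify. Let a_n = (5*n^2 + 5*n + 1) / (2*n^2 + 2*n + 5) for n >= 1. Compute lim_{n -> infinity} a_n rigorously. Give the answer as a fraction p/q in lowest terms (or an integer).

Divide numerator and denominator by n^2, the highest power:
numerator / n^2 = 5 + 5/n + n^(-2)
denominator / n^2 = 2 + 2/n + 5/n^2
As n -> infinity, all terms of the form c/n^k (k >= 1) tend to 0.
So numerator / n^2 -> 5 and denominator / n^2 -> 2.
Therefore lim a_n = 5/2.

5/2


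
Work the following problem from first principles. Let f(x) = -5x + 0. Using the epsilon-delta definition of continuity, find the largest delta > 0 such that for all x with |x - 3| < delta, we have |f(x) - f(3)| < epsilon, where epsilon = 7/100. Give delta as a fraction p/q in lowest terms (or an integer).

We compute f(3) = -5*(3) + 0 = -15.
|f(x) - f(3)| = |-5x + 0 - (-15)| = |-5(x - 3)| = 5|x - 3|.
We need 5|x - 3| < 7/100, i.e. |x - 3| < 7/100 / 5 = 7/500.
So any delta <= 7/500 works. Conversely, if delta > 7/500, then x = 3 + 7/500 satisfies |x - 3| = 7/500 < delta but |f(x) - f(3)| = 5 * 7/500 = 7/100, which is not < 7/100; so no larger delta works.
Hence the largest such delta is 7/500.

7/500


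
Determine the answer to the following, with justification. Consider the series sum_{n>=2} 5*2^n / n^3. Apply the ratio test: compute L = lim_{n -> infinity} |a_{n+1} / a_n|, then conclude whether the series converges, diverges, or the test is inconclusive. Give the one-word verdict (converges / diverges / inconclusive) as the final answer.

Let a_n denote the general term. Form the ratio a_{n+1}/a_n and simplify:
a_{n+1}/a_n = 2*n^3/(n + 1)^3
Take the limit as n -> infinity: L = 2.
Since L = 2 > 1 (or L = infinity), the ratio test implies the series diverges.

diverges


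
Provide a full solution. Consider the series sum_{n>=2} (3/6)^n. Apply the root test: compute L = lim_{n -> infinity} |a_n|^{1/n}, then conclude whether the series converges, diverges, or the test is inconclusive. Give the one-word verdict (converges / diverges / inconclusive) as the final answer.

Let a_n denote the general term. Form |a_n|^(1/n) and simplify:
|a_n|^(1/n) = 1/2
Take the limit as n -> infinity: L = 1/2.
Since L = 1/2 < 1, the root test implies convergence.

converges


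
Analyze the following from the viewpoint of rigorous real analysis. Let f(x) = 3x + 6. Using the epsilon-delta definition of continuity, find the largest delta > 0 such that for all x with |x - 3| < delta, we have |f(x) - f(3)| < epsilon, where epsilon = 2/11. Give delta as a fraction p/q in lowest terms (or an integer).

We compute f(3) = 3*(3) + 6 = 15.
|f(x) - f(3)| = |3x + 6 - (15)| = |3(x - 3)| = 3|x - 3|.
We need 3|x - 3| < 2/11, i.e. |x - 3| < 2/11 / 3 = 2/33.
So any delta <= 2/33 works. Conversely, if delta > 2/33, then x = 3 + 2/33 satisfies |x - 3| = 2/33 < delta but |f(x) - f(3)| = 3 * 2/33 = 2/11, which is not < 2/11; so no larger delta works.
Hence the largest such delta is 2/33.

2/33


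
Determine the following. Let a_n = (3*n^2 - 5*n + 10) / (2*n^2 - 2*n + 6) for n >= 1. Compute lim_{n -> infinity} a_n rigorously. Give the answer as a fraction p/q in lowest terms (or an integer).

Divide numerator and denominator by n^2, the highest power:
numerator / n^2 = 3 - 5/n + 10/n^2
denominator / n^2 = 2 - 2/n + 6/n^2
As n -> infinity, all terms of the form c/n^k (k >= 1) tend to 0.
So numerator / n^2 -> 3 and denominator / n^2 -> 2.
Therefore lim a_n = 3/2.

3/2


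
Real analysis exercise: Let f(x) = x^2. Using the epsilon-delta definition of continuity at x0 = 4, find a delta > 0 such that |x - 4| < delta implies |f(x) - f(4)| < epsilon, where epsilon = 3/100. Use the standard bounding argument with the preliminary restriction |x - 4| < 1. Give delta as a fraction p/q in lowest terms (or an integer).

Factor: |x^2 - (4)^2| = |x - 4| * |x + 4|.
Impose |x - 4| < 1 first. Then |x + 4| = |(x - 4) + 2*(4)| <= |x - 4| + 2*|4| < 1 + 8 = 9.
So |x^2 - (4)^2| < delta * 9.
We need delta * 9 <= 3/100, i.e. delta <= 3/100/9 = 1/300.
Since 1/300 < 1, this is tighter than 1; take delta = 1/300.
So delta = 1/300 works.

1/300


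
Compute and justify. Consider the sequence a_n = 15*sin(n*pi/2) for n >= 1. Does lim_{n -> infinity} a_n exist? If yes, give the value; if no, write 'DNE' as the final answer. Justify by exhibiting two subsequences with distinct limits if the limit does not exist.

Examine the behaviour of a_n along subsequences.
a_{4k+1} = 15*sin(pi/2 + 2k*pi) = 15 -> 15. a_{4k+3} = 15*sin(3pi/2 + 2k*pi) = -15 -> -15.
Since these two subsequential limits are 15 and -15, distinct, the full sequence cannot converge (a convergent sequence has all subsequences tending to the same limit). So lim a_n does not exist.

DNE


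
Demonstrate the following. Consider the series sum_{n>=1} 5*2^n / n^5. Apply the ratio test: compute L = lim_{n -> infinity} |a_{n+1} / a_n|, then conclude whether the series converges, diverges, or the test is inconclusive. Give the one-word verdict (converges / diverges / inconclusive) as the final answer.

Let a_n denote the general term. Form the ratio a_{n+1}/a_n and simplify:
a_{n+1}/a_n = 2*n^5/(n + 1)^5
Take the limit as n -> infinity: L = 2.
Since L = 2 > 1 (or L = infinity), the ratio test implies the series diverges.

diverges


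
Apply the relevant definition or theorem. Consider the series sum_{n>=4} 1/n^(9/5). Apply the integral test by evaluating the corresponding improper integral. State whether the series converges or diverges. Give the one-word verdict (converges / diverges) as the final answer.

Let f(x) = x^(-9/5). Then f is positive, continuous, and decreasing on [4, infinity), so the integral test applies.
Compute the improper integral int_{4}^infinity f(x) dx:
  antiderivative F(x) = -5/(4*x^(4/5)).
  As x -> infinity, F(x) -> 0 (since p = 9/5 > 1).
  So int = F(infinity) - F(4) = 0 - (-5*2^(2/5)/16) = 5*2^(2/5)/16.
  Finite, so by the integral test, the series converges.

converges


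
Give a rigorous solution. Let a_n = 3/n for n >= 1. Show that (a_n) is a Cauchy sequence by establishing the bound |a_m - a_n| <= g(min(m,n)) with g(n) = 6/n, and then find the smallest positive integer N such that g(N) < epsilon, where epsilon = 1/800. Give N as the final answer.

For any m, n >= 1, by the triangle inequality:
|a_m - a_n| = |3/m - 3/n| <= 3*1/m + 3*1/n <= 6/min(m,n).
So g(n) = 6/n bounds the Cauchy difference. Since g(n) -> 0, (a_n) is Cauchy.
Now solve g(N) < 1/800: 6/N < 1/800 <=> N > 6 / (1/800) = 4800.
The smallest integer strictly greater than 4800 is N = 4801.
Check: g(4801) = 6/4801 = 6/4801 < 1/800; g(4800) = 1/800 >= 1/800. So N = 4801.

4801


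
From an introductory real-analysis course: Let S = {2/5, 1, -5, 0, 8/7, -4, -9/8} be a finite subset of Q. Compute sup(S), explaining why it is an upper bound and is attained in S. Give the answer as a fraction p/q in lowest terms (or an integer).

S is finite, so sup(S) = max(S).
Sorted decreasing:
8/7, 1, 2/5, 0, -9/8, -4, -5
The extremum is 8/7.
For every x in S, x <= 8/7. And 8/7 is in S, so it is attained.
Therefore sup(S) = 8/7.

8/7


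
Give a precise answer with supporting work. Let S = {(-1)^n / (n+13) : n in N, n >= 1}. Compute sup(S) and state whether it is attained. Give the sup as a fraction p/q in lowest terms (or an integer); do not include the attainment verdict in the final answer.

Analysis:
- Values: -1/14, 1/15, -1/16, 1/17, -1/18, ...
- Positive terms (even n): 1/(2+13), 1/(4+13), ... decreasing -> max = 1/15 (n=2).
- Negative terms (odd n): -1/(1+13), -1/(3+13), ... increasing -> min = -1/14 (n=1).
- So sup = 1/15 (attained at n=2); inf = -1/14 (attained at n=1).
Conclusion: sup(S) = 1/15, attained in S.

1/15


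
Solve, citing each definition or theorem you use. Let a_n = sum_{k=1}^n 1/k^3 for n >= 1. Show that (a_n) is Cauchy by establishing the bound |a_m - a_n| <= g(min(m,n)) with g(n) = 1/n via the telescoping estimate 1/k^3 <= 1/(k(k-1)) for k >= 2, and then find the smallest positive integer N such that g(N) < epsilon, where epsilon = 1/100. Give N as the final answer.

For m > n >= 1: |a_m - a_n| = sum_{k=n+1}^m 1/k^3.
Use 1/k^3 <= 1/(k(k-1)) = 1/(k-1) - 1/k for k >= 2 (which holds since k^3 >= k^2 >= k(k-1) for k >= 2):
sum_{k=n+1}^m 1/k^3 <= sum_{k=n+1}^m (1/(k-1) - 1/k) = 1/n - 1/m <= 1/n.
By symmetry the same bound holds with n,m swapped, so |a_m - a_n| <= 1/min(m,n) = g(min(m,n)). Since g(n) -> 0, (a_n) is Cauchy.
Now solve g(N) < 1/100: 1/N < 1/100 <=> N > 1/(1/100) = 100.
The smallest integer strictly greater than 100 is N = 101.
Check: g(101) = 1/101 < 1/100; g(100) = 1/100 >= 1/100. So N = 101.

101


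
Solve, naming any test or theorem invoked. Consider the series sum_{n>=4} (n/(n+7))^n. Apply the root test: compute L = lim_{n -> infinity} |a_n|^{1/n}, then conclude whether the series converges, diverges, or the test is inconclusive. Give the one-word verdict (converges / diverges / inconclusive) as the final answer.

Let a_n denote the general term. Form |a_n|^(1/n) and simplify:
|a_n|^(1/n) = n/(n + 7)
Take the limit as n -> infinity: L = 1.
Since L = 1, the root test is inconclusive. (In fact a_n = (n/(n+7))^n -> e^(-7) != 0, so the nth-term test shows divergence; but the root test itself gives no conclusion.)

inconclusive


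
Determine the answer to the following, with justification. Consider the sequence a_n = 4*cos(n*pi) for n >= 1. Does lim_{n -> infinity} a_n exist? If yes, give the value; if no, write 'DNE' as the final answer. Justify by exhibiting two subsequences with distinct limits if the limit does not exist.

Examine the behaviour of a_n along subsequences.
cos(n*pi) = (-1)^n, so a_n = 4*(-1)^n. a_{2k} = 4 -> 4. a_{2k+1} = -4 -> -4.
Since these two subsequential limits are 4 and -4, distinct, the full sequence cannot converge (a convergent sequence has all subsequences tending to the same limit). So lim a_n does not exist.

DNE


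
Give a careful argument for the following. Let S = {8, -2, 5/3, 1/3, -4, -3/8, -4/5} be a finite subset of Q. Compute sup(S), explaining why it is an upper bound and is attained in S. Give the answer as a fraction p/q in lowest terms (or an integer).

S is finite, so sup(S) = max(S).
Sorted decreasing:
8, 5/3, 1/3, -3/8, -4/5, -2, -4
The extremum is 8.
For every x in S, x <= 8. And 8 is in S, so it is attained.
Therefore sup(S) = 8.

8


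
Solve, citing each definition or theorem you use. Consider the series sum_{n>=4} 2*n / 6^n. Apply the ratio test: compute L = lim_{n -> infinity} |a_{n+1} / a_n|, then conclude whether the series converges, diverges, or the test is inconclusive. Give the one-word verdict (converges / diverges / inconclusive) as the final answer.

Let a_n denote the general term. Form the ratio a_{n+1}/a_n and simplify:
a_{n+1}/a_n = (n + 1)/(6*n)
Take the limit as n -> infinity: L = 1/6.
Since L = 1/6 < 1, the ratio test implies the series converges.

converges


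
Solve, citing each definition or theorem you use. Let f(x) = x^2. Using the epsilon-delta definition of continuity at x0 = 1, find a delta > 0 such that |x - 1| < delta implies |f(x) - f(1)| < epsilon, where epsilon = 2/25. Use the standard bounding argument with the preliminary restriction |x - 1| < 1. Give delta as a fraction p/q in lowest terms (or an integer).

Factor: |x^2 - (1)^2| = |x - 1| * |x + 1|.
Impose |x - 1| < 1 first. Then |x + 1| = |(x - 1) + 2*(1)| <= |x - 1| + 2*|1| < 1 + 2 = 3.
So |x^2 - (1)^2| < delta * 3.
We need delta * 3 <= 2/25, i.e. delta <= 2/25/3 = 2/75.
Since 2/75 < 1, this is tighter than 1; take delta = 2/75.
So delta = 2/75 works.

2/75


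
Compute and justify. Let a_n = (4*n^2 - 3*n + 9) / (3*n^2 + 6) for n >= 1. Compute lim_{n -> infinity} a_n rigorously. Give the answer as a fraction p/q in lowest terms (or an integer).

Divide numerator and denominator by n^2, the highest power:
numerator / n^2 = 4 - 3/n + 9/n^2
denominator / n^2 = 3 + 6/n^2
As n -> infinity, all terms of the form c/n^k (k >= 1) tend to 0.
So numerator / n^2 -> 4 and denominator / n^2 -> 3.
Therefore lim a_n = 4/3.

4/3


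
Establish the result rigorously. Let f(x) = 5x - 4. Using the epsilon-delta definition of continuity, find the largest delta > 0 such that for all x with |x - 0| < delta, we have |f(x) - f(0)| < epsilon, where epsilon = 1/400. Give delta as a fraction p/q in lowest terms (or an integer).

We compute f(0) = 5*(0) - 4 = -4.
|f(x) - f(0)| = |5x - 4 - (-4)| = |5(x - 0)| = 5|x - 0|.
We need 5|x - 0| < 1/400, i.e. |x - 0| < 1/400 / 5 = 1/2000.
So any delta <= 1/2000 works. Conversely, if delta > 1/2000, then x = 0 + 1/2000 satisfies |x - 0| = 1/2000 < delta but |f(x) - f(0)| = 5 * 1/2000 = 1/400, which is not < 1/400; so no larger delta works.
Hence the largest such delta is 1/2000.

1/2000


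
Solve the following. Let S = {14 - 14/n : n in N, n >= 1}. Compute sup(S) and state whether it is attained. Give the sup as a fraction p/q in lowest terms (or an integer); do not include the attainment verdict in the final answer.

Analysis:
- Values: 0, 7, 28/3, 21/2, ... strictly increasing.
- Minimum is 0 (n=1); inf = 0 (attained).
- 14 - 14/n -> 14 from below; sup = 14, not attained.
Conclusion: sup(S) = 14, not attained in S.

14


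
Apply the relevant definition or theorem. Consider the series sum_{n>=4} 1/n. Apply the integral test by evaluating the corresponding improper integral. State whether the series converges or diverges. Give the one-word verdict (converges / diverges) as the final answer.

Let f(x) = 1/x. Then f is positive, continuous, and decreasing on [4, infinity), so the integral test applies.
Compute the improper integral int_{4}^infinity f(x) dx:
  antiderivative F(x) = log(x).
  As x -> infinity, log(x) -> infinity.
  So int = infinity - log(4) = infinity. By the integral test, the series diverges.

diverges


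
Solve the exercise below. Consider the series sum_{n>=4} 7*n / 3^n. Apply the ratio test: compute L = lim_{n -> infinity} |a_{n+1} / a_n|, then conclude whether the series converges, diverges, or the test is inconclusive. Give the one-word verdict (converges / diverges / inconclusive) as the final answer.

Let a_n denote the general term. Form the ratio a_{n+1}/a_n and simplify:
a_{n+1}/a_n = (n + 1)/(3*n)
Take the limit as n -> infinity: L = 1/3.
Since L = 1/3 < 1, the ratio test implies the series converges.

converges


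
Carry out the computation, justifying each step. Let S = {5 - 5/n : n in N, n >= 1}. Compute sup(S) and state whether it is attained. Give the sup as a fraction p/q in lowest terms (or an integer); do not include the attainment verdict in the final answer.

Analysis:
- Values: 0, 5/2, 10/3, 15/4, ... strictly increasing.
- Minimum is 0 (n=1); inf = 0 (attained).
- 5 - 5/n -> 5 from below; sup = 5, not attained.
Conclusion: sup(S) = 5, not attained in S.

5


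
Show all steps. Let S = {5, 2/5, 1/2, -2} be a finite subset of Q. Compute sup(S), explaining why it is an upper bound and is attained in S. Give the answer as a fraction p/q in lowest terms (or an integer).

S is finite, so sup(S) = max(S).
Sorted decreasing:
5, 1/2, 2/5, -2
The extremum is 5.
For every x in S, x <= 5. And 5 is in S, so it is attained.
Therefore sup(S) = 5.

5


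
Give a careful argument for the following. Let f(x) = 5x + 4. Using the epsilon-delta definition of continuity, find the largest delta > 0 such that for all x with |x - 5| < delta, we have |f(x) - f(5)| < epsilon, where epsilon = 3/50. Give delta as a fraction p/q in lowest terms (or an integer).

We compute f(5) = 5*(5) + 4 = 29.
|f(x) - f(5)| = |5x + 4 - (29)| = |5(x - 5)| = 5|x - 5|.
We need 5|x - 5| < 3/50, i.e. |x - 5| < 3/50 / 5 = 3/250.
So any delta <= 3/250 works. Conversely, if delta > 3/250, then x = 5 + 3/250 satisfies |x - 5| = 3/250 < delta but |f(x) - f(5)| = 5 * 3/250 = 3/50, which is not < 3/50; so no larger delta works.
Hence the largest such delta is 3/250.

3/250


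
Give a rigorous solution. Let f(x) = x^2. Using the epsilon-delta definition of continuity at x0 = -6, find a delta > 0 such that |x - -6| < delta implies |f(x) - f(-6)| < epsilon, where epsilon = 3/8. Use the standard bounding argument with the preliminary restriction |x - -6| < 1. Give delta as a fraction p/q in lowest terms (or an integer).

Factor: |x^2 - (-6)^2| = |x - -6| * |x + -6|.
Impose |x - -6| < 1 first. Then |x + -6| = |(x - -6) + 2*(-6)| <= |x - -6| + 2*|-6| < 1 + 12 = 13.
So |x^2 - (-6)^2| < delta * 13.
We need delta * 13 <= 3/8, i.e. delta <= 3/8/13 = 3/104.
Since 3/104 < 1, this is tighter than 1; take delta = 3/104.
So delta = 3/104 works.

3/104


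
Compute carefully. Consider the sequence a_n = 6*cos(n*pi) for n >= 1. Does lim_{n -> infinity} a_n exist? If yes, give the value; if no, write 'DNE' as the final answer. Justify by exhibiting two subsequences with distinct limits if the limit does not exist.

Examine the behaviour of a_n along subsequences.
cos(n*pi) = (-1)^n, so a_n = 6*(-1)^n. a_{2k} = 6 -> 6. a_{2k+1} = -6 -> -6.
Since these two subsequential limits are 6 and -6, distinct, the full sequence cannot converge (a convergent sequence has all subsequences tending to the same limit). So lim a_n does not exist.

DNE


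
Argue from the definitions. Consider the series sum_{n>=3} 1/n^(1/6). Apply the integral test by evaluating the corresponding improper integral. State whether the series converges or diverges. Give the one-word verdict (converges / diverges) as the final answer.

Let f(x) = x^(-1/6). Then f is positive, continuous, and decreasing on [3, infinity), so the integral test applies.
Compute the improper integral int_{3}^infinity f(x) dx:
  antiderivative F(x) = 6*x^(5/6)/5.
  As x -> infinity, F(x) -> infinity (since p = 1/6 < 1).
  So the integral diverges. By the integral test, the series diverges.

diverges


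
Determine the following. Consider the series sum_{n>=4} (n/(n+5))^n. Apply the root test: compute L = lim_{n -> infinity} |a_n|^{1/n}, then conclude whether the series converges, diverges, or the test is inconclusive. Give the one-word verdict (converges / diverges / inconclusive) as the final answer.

Let a_n denote the general term. Form |a_n|^(1/n) and simplify:
|a_n|^(1/n) = n/(n + 5)
Take the limit as n -> infinity: L = 1.
Since L = 1, the root test is inconclusive. (In fact a_n = (n/(n+5))^n -> e^(-5) != 0, so the nth-term test shows divergence; but the root test itself gives no conclusion.)

inconclusive


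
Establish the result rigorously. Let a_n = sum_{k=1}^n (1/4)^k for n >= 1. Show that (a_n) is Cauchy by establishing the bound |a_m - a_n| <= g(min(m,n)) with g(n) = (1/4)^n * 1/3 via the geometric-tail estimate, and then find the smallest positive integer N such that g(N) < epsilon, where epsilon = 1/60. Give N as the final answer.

For m > n >= 1: |a_m - a_n| = sum_{k=n+1}^m (1/4)^k < sum_{k=n+1}^infinity (1/4)^k = (1/4)^(n+1) / (1 - 1/4) = (1/4)^n * (1/4) * (4/3) = (1/4)^n * 1/3.
So g(n) = (1/4)^n / 3. Since g(n) -> 0, (a_n) is Cauchy.
Now solve g(N) < 1/60: (1/4)^N / 3 < 1/60 <=> 4^N > 1 / (3 * 1/60) = 20.
Check powers of 4: 4^2 = 16 <= 20, 4^3 = 64 > 20.
So the smallest such N is 3. Check: g(3) = 1/(3 * 64) = 1/192 < 1/60.

3


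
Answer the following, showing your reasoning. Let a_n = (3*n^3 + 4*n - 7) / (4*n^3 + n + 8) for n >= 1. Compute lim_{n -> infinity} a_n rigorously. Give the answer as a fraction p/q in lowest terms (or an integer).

Divide numerator and denominator by n^3, the highest power:
numerator / n^3 = 3 + 4/n^2 - 7/n^3
denominator / n^3 = 4 + n^(-2) + 8/n^3
As n -> infinity, all terms of the form c/n^k (k >= 1) tend to 0.
So numerator / n^3 -> 3 and denominator / n^3 -> 4.
Therefore lim a_n = 3/4.

3/4


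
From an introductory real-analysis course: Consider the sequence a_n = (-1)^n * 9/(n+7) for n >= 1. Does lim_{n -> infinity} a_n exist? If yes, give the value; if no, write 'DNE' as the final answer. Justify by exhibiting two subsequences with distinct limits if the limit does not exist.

Examine the behaviour of a_n along subsequences.
Even-n subsequence a_{2k} = 9/(2k+7) -> 0. Odd-n subsequence a_{2k+1} = -9/(2k+8) -> 0. Both tend to 0, which suggests the limit is 0; verify directly.
|a_n - 0| = 9/(n+7) < 9/n for every n >= 1.
Given epsilon > 0, choose a positive integer N > 9/epsilon. Then for all n >= N, |a_n| < 9/n <= 9/N < epsilon.
So by the definition of the limit, lim a_n exists and equals 0.

0


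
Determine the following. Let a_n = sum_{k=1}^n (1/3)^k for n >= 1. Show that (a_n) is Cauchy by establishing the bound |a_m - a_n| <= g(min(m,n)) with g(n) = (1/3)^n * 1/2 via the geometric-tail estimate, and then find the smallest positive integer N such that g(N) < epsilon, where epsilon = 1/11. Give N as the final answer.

For m > n >= 1: |a_m - a_n| = sum_{k=n+1}^m (1/3)^k < sum_{k=n+1}^infinity (1/3)^k = (1/3)^(n+1) / (1 - 1/3) = (1/3)^n * (1/3) * (3/2) = (1/3)^n * 1/2.
So g(n) = (1/3)^n / 2. Since g(n) -> 0, (a_n) is Cauchy.
Now solve g(N) < 1/11: (1/3)^N / 2 < 1/11 <=> 3^N > 1 / (2 * 1/11) = 11/2.
Check powers of 3: 3^1 = 3 <= 11/2, 3^2 = 9 > 11/2.
So the smallest such N is 2. Check: g(2) = 1/(2 * 9) = 1/18 < 1/11.

2


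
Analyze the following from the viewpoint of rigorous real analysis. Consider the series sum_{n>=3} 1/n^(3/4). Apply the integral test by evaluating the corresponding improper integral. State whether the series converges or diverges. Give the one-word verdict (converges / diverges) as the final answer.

Let f(x) = x^(-3/4). Then f is positive, continuous, and decreasing on [3, infinity), so the integral test applies.
Compute the improper integral int_{3}^infinity f(x) dx:
  antiderivative F(x) = 4*x^(1/4).
  As x -> infinity, F(x) -> infinity (since p = 3/4 < 1).
  So the integral diverges. By the integral test, the series diverges.

diverges


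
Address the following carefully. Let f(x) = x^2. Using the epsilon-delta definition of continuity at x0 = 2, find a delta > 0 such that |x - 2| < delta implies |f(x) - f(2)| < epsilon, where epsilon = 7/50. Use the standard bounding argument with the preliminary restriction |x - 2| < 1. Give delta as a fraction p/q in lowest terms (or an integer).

Factor: |x^2 - (2)^2| = |x - 2| * |x + 2|.
Impose |x - 2| < 1 first. Then |x + 2| = |(x - 2) + 2*(2)| <= |x - 2| + 2*|2| < 1 + 4 = 5.
So |x^2 - (2)^2| < delta * 5.
We need delta * 5 <= 7/50, i.e. delta <= 7/50/5 = 7/250.
Since 7/250 < 1, this is tighter than 1; take delta = 7/250.
So delta = 7/250 works.

7/250


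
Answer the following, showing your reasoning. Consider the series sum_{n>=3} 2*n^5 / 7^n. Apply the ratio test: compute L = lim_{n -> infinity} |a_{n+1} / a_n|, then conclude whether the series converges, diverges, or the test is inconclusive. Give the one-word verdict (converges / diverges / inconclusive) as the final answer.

Let a_n denote the general term. Form the ratio a_{n+1}/a_n and simplify:
a_{n+1}/a_n = (n + 1)^5/(7*n^5)
Take the limit as n -> infinity: L = 1/7.
Since L = 1/7 < 1, the ratio test implies the series converges.

converges


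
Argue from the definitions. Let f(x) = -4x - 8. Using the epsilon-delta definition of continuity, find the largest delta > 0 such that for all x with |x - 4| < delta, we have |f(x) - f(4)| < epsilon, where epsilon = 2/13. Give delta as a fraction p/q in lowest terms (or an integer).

We compute f(4) = -4*(4) - 8 = -24.
|f(x) - f(4)| = |-4x - 8 - (-24)| = |-4(x - 4)| = 4|x - 4|.
We need 4|x - 4| < 2/13, i.e. |x - 4| < 2/13 / 4 = 1/26.
So any delta <= 1/26 works. Conversely, if delta > 1/26, then x = 4 + 1/26 satisfies |x - 4| = 1/26 < delta but |f(x) - f(4)| = 4 * 1/26 = 2/13, which is not < 2/13; so no larger delta works.
Hence the largest such delta is 1/26.

1/26


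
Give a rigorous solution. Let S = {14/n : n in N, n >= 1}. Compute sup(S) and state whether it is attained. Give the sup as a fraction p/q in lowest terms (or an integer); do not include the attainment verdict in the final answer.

Analysis:
- Values: 14, 7, 14/3, 7/2, ... strictly decreasing.
- The maximum is 14 (n=1); sup = 14 (attained).
- The set is bounded below by 0; 14/n -> 0 so 0 is the greatest lower bound.
- 0 is not in the set, so inf = 0 is not attained.
Conclusion: sup(S) = 14, attained in S.

14


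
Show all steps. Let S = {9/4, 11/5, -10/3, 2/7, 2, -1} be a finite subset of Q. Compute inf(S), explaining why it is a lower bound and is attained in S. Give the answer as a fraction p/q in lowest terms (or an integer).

S is finite, so inf(S) = min(S).
Sorted increasing:
-10/3, -1, 2/7, 2, 11/5, 9/4
The extremum is -10/3.
For every x in S, x >= -10/3. And -10/3 is in S, so it is attained.
Therefore inf(S) = -10/3.

-10/3


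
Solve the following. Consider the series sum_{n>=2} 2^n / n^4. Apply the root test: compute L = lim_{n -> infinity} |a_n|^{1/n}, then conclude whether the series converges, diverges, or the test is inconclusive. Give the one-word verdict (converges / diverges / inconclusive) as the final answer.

Let a_n denote the general term. Form |a_n|^(1/n) and simplify:
|a_n|^(1/n) = 2/n^(4/n)
Take the limit as n -> infinity: L = 2.
Since L = 2 > 1, the root test implies divergence.

diverges


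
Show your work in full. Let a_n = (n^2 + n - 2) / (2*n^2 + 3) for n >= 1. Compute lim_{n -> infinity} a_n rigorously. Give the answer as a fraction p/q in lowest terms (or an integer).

Divide numerator and denominator by n^2, the highest power:
numerator / n^2 = 1 + 1/n - 2/n^2
denominator / n^2 = 2 + 3/n^2
As n -> infinity, all terms of the form c/n^k (k >= 1) tend to 0.
So numerator / n^2 -> 1 and denominator / n^2 -> 2.
Therefore lim a_n = 1/2.

1/2


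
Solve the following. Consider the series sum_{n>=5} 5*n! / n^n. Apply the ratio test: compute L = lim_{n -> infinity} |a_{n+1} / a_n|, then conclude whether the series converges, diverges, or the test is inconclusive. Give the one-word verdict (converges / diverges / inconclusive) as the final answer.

Let a_n denote the general term. Form the ratio a_{n+1}/a_n and simplify:
a_{n+1}/a_n = (n/(n + 1))^n
Take the limit as n -> infinity: L = exp(-1).
Since L = exp(-1) < 1, the ratio test implies the series converges.

converges


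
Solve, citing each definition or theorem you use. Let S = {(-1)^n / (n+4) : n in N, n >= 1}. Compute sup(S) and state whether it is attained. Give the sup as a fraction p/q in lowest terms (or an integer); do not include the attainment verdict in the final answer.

Analysis:
- Values: -1/5, 1/6, -1/7, 1/8, -1/9, ...
- Positive terms (even n): 1/(2+4), 1/(4+4), ... decreasing -> max = 1/6 (n=2).
- Negative terms (odd n): -1/(1+4), -1/(3+4), ... increasing -> min = -1/5 (n=1).
- So sup = 1/6 (attained at n=2); inf = -1/5 (attained at n=1).
Conclusion: sup(S) = 1/6, attained in S.

1/6


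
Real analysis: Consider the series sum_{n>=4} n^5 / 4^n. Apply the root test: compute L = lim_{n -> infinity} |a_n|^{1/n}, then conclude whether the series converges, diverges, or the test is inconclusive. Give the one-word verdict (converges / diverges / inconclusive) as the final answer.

Let a_n denote the general term. Form |a_n|^(1/n) and simplify:
|a_n|^(1/n) = n^(5/n)/4
Take the limit as n -> infinity: L = 1/4.
Since L = 1/4 < 1, the root test implies convergence.

converges


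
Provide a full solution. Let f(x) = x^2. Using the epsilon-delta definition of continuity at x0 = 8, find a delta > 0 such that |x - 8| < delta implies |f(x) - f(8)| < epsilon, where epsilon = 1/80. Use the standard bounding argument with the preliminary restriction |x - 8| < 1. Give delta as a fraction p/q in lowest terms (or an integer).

Factor: |x^2 - (8)^2| = |x - 8| * |x + 8|.
Impose |x - 8| < 1 first. Then |x + 8| = |(x - 8) + 2*(8)| <= |x - 8| + 2*|8| < 1 + 16 = 17.
So |x^2 - (8)^2| < delta * 17.
We need delta * 17 <= 1/80, i.e. delta <= 1/80/17 = 1/1360.
Since 1/1360 < 1, this is tighter than 1; take delta = 1/1360.
So delta = 1/1360 works.

1/1360


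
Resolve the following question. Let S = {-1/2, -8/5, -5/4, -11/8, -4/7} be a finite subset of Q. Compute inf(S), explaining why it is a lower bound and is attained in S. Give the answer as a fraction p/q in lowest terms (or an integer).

S is finite, so inf(S) = min(S).
Sorted increasing:
-8/5, -11/8, -5/4, -4/7, -1/2
The extremum is -8/5.
For every x in S, x >= -8/5. And -8/5 is in S, so it is attained.
Therefore inf(S) = -8/5.

-8/5


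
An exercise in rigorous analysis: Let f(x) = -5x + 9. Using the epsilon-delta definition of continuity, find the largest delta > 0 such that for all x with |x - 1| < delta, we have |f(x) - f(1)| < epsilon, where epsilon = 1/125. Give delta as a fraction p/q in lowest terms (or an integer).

We compute f(1) = -5*(1) + 9 = 4.
|f(x) - f(1)| = |-5x + 9 - (4)| = |-5(x - 1)| = 5|x - 1|.
We need 5|x - 1| < 1/125, i.e. |x - 1| < 1/125 / 5 = 1/625.
So any delta <= 1/625 works. Conversely, if delta > 1/625, then x = 1 + 1/625 satisfies |x - 1| = 1/625 < delta but |f(x) - f(1)| = 5 * 1/625 = 1/125, which is not < 1/125; so no larger delta works.
Hence the largest such delta is 1/625.

1/625


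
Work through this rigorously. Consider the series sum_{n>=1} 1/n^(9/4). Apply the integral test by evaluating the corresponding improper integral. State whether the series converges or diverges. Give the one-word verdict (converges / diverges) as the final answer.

Let f(x) = x^(-9/4). Then f is positive, continuous, and decreasing on [1, infinity), so the integral test applies.
Compute the improper integral int_{1}^infinity f(x) dx:
  antiderivative F(x) = -4/(5*x^(5/4)).
  As x -> infinity, F(x) -> 0 (since p = 9/4 > 1).
  So int = F(infinity) - F(1) = 0 - (-4/5) = 4/5.
  Finite, so by the integral test, the series converges.

converges


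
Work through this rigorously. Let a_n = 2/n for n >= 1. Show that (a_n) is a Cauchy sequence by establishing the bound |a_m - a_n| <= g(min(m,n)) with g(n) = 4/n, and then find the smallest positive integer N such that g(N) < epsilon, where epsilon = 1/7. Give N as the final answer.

For any m, n >= 1, by the triangle inequality:
|a_m - a_n| = |2/m - 2/n| <= 2*1/m + 2*1/n <= 4/min(m,n).
So g(n) = 4/n bounds the Cauchy difference. Since g(n) -> 0, (a_n) is Cauchy.
Now solve g(N) < 1/7: 4/N < 1/7 <=> N > 4 / (1/7) = 28.
The smallest integer strictly greater than 28 is N = 29.
Check: g(29) = 4/29 = 4/29 < 1/7; g(28) = 1/7 >= 1/7. So N = 29.

29


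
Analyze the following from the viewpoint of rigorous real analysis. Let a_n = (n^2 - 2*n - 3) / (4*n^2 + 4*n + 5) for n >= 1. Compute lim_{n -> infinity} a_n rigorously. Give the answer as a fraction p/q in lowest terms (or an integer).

Divide numerator and denominator by n^2, the highest power:
numerator / n^2 = 1 - 2/n - 3/n^2
denominator / n^2 = 4 + 4/n + 5/n^2
As n -> infinity, all terms of the form c/n^k (k >= 1) tend to 0.
So numerator / n^2 -> 1 and denominator / n^2 -> 4.
Therefore lim a_n = 1/4.

1/4


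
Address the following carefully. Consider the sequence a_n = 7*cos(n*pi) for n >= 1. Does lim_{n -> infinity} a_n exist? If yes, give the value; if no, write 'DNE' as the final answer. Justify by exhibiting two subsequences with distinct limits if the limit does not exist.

Examine the behaviour of a_n along subsequences.
cos(n*pi) = (-1)^n, so a_n = 7*(-1)^n. a_{2k} = 7 -> 7. a_{2k+1} = -7 -> -7.
Since these two subsequential limits are 7 and -7, distinct, the full sequence cannot converge (a convergent sequence has all subsequences tending to the same limit). So lim a_n does not exist.

DNE


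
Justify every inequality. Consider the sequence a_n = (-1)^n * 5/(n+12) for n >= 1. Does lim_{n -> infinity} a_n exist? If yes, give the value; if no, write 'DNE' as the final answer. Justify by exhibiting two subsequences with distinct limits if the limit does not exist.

Examine the behaviour of a_n along subsequences.
Even-n subsequence a_{2k} = 5/(2k+12) -> 0. Odd-n subsequence a_{2k+1} = -5/(2k+13) -> 0. Both tend to 0, which suggests the limit is 0; verify directly.
|a_n - 0| = 5/(n+12) < 5/n for every n >= 1.
Given epsilon > 0, choose a positive integer N > 5/epsilon. Then for all n >= N, |a_n| < 5/n <= 5/N < epsilon.
So by the definition of the limit, lim a_n exists and equals 0.

0


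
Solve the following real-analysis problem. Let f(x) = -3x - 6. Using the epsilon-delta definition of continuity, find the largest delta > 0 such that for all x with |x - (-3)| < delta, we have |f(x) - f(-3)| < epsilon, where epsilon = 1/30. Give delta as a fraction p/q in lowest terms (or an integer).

We compute f(-3) = -3*(-3) - 6 = 3.
|f(x) - f(-3)| = |-3x - 6 - (3)| = |-3(x - (-3))| = 3|x - (-3)|.
We need 3|x - (-3)| < 1/30, i.e. |x - (-3)| < 1/30 / 3 = 1/90.
So any delta <= 1/90 works. Conversely, if delta > 1/90, then x = -3 + 1/90 satisfies |x - (-3)| = 1/90 < delta but |f(x) - f(-3)| = 3 * 1/90 = 1/30, which is not < 1/30; so no larger delta works.
Hence the largest such delta is 1/90.

1/90


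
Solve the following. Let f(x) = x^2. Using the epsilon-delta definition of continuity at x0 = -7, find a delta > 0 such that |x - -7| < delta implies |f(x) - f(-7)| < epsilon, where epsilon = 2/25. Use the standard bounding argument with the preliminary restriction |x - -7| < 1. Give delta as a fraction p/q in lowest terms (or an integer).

Factor: |x^2 - (-7)^2| = |x - -7| * |x + -7|.
Impose |x - -7| < 1 first. Then |x + -7| = |(x - -7) + 2*(-7)| <= |x - -7| + 2*|-7| < 1 + 14 = 15.
So |x^2 - (-7)^2| < delta * 15.
We need delta * 15 <= 2/25, i.e. delta <= 2/25/15 = 2/375.
Since 2/375 < 1, this is tighter than 1; take delta = 2/375.
So delta = 2/375 works.

2/375


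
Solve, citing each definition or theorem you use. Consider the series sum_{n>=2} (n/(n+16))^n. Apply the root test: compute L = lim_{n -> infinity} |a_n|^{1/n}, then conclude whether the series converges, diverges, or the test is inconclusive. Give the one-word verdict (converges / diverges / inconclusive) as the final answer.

Let a_n denote the general term. Form |a_n|^(1/n) and simplify:
|a_n|^(1/n) = n/(n + 16)
Take the limit as n -> infinity: L = 1.
Since L = 1, the root test is inconclusive. (In fact a_n = (n/(n+16))^n -> e^(-16) != 0, so the nth-term test shows divergence; but the root test itself gives no conclusion.)

inconclusive


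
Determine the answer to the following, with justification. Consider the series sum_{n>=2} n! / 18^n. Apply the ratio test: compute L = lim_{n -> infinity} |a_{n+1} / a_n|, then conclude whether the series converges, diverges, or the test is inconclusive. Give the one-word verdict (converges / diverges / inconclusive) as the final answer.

Let a_n denote the general term. Form the ratio a_{n+1}/a_n and simplify:
a_{n+1}/a_n = n/18 + 1/18
Take the limit as n -> infinity: L = infinity.
Since L = infinity > 1 (or L = infinity), the ratio test implies the series diverges.

diverges


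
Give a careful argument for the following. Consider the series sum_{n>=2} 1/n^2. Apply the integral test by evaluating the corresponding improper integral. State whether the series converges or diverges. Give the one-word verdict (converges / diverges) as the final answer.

Let f(x) = x^(-2). Then f is positive, continuous, and decreasing on [2, infinity), so the integral test applies.
Compute the improper integral int_{2}^infinity f(x) dx:
  antiderivative F(x) = -1/x.
  As x -> infinity, F(x) -> 0 (since p = 2 > 1).
  So int = F(infinity) - F(2) = 0 - (-1/2) = 1/2.
  Finite, so by the integral test, the series converges.

converges


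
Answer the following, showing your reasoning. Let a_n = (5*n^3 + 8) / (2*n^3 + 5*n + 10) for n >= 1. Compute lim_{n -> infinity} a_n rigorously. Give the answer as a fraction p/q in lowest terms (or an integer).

Divide numerator and denominator by n^3, the highest power:
numerator / n^3 = 5 + 8/n^3
denominator / n^3 = 2 + 5/n^2 + 10/n^3
As n -> infinity, all terms of the form c/n^k (k >= 1) tend to 0.
So numerator / n^3 -> 5 and denominator / n^3 -> 2.
Therefore lim a_n = 5/2.

5/2


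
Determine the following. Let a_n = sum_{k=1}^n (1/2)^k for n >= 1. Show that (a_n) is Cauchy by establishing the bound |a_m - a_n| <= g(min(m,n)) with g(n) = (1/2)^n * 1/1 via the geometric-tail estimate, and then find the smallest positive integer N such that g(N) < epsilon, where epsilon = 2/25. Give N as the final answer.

For m > n >= 1: |a_m - a_n| = sum_{k=n+1}^m (1/2)^k < sum_{k=n+1}^infinity (1/2)^k = (1/2)^(n+1) / (1 - 1/2) = (1/2)^n * (1/2) * (2/1) = (1/2)^n * 1/1.
So g(n) = (1/2)^n / 1. Since g(n) -> 0, (a_n) is Cauchy.
Now solve g(N) < 2/25: (1/2)^N / 1 < 2/25 <=> 2^N > 1 / (1 * 2/25) = 25/2.
Check powers of 2: 2^3 = 8 <= 25/2, 2^4 = 16 > 25/2.
So the smallest such N is 4. Check: g(4) = 1/(1 * 16) = 1/16 < 2/25.

4


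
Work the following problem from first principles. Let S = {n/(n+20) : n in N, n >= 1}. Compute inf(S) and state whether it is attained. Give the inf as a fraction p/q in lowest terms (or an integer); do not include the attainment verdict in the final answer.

Analysis:
- Values: 1/21, 1/11, 3/23, 1/6, ... strictly increasing.
- Minimum is 1/21 (n=1); inf = 1/21 (attained).
- n/(n+20) = 1 - 20/(n+20) -> 1 from below as n -> infinity, and never equals 1.
- So sup = 1 (not attained).
Conclusion: inf(S) = 1/21, attained in S.

1/21


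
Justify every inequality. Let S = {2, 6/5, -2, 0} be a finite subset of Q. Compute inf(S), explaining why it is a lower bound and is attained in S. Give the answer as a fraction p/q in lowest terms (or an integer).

S is finite, so inf(S) = min(S).
Sorted increasing:
-2, 0, 6/5, 2
The extremum is -2.
For every x in S, x >= -2. And -2 is in S, so it is attained.
Therefore inf(S) = -2.

-2


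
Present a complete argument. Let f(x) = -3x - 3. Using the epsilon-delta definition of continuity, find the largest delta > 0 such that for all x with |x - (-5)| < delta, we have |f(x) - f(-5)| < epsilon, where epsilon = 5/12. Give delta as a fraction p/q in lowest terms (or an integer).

We compute f(-5) = -3*(-5) - 3 = 12.
|f(x) - f(-5)| = |-3x - 3 - (12)| = |-3(x - (-5))| = 3|x - (-5)|.
We need 3|x - (-5)| < 5/12, i.e. |x - (-5)| < 5/12 / 3 = 5/36.
So any delta <= 5/36 works. Conversely, if delta > 5/36, then x = -5 + 5/36 satisfies |x - (-5)| = 5/36 < delta but |f(x) - f(-5)| = 3 * 5/36 = 5/12, which is not < 5/12; so no larger delta works.
Hence the largest such delta is 5/36.

5/36
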